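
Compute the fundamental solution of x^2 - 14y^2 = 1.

First expand sqrt(14) as a continued fraction. With x_i = (sqrt(14) + m_i)/d_i and (m_0, d_0) = (0, 1): a_0 = floor(sqrt(14)) = 3, since 3^2 = 9 <= 14 < 16 = 4^2.
Iterate m_{i+1} = d_i*a_i - m_i, d_{i+1} = (14 - m_{i+1}^2)/d_i, a_{i+1} = floor((a_0 + m_{i+1})/d_{i+1}):
  m_1 = 1*3 - 0 = 3, d_1 = (14 - 3^2)/1 = 5/1 = 5, a_1 = floor((3 + 3)/5) = 1.
  m_2 = 5*1 - 3 = 2, d_2 = (14 - 2^2)/5 = 10/5 = 2, a_2 = floor((3 + 2)/2) = 2.
  m_3 = 2*2 - 2 = 2, d_3 = (14 - 2^2)/2 = 10/2 = 5, a_3 = floor((3 + 2)/5) = 1.
  m_4 = 5*1 - 2 = 3, d_4 = (14 - 3^2)/5 = 5/5 = 1, a_4 = floor((3 + 3)/1) = 6.
  m_5 = 1*6 - 3 = 3, d_5 = (14 - 3^2)/1 = 5/1 = 5: (m_5, d_5) = (m_1, d_1) = (3, 5), so from here the quotients repeat a_1, ..., a_4; the period length is 4.
So sqrt(14) = [3; (1, 2, 1, 6)] with period length k = 4.
k is even, so the fundamental solution of x^2 - 14y^2 = 1 is (p_{k-1}, q_{k-1}) = (p_3, q_3); compute convergents through index 3.
Convergents (p_i = a_i*p_{i-1} + p_{i-2}, q_i = a_i*q_{i-1} + q_{i-2} with p_{-2}=0, p_{-1}=1, q_{-2}=1, q_{-1}=0):
  i=0: a_0=3, p_0 = 3*1 + 0 = 3, q_0 = 3*0 + 1 = 1.
  i=1: a_1=1, p_1 = 1*3 + 1 = 4, q_1 = 1*1 + 0 = 1.
  i=2: a_2=2, p_2 = 2*4 + 3 = 11, q_2 = 2*1 + 1 = 3.
  i=3: a_3=1, p_3 = 1*11 + 4 = 15, q_3 = 1*3 + 1 = 4.
Check: 15^2 - 14*4^2 = 225 - 224 = 1, so (x, y) = (15, 4) solves the equation, and by the theorem it is the least positive solution.

(x, y) = (15, 4)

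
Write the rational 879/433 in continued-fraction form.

[2; 33, 3, 4]

Run the Euclidean algorithm on 879 and 433; the successive quotients are the partial quotients a_0, a_1, ... (each step inverts the fractional part left over by the previous one):
  879 = 2*433 + 13, so a_0 = 2.
  433 = 33*13 + 4, so a_1 = 33.
  13 = 3*4 + 1, so a_2 = 3.
  4 = 4*1 + 0, so a_3 = 4.
The remainder reaches 0 after 4 divisions, so the expansion has 4 partial quotients, read off in order.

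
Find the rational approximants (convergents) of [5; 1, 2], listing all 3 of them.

Using the convergent recurrence p_i = a_i*p_{i-1} + p_{i-2}, q_i = a_i*q_{i-1} + q_{i-2} with p_{-2}=0, p_{-1}=1, q_{-2}=1, q_{-1}=0:
  i=0: a_0=5, p_0 = 5*1 + 0 = 5, q_0 = 5*0 + 1 = 1.
  i=1: a_1=1, p_1 = 1*5 + 1 = 6, q_1 = 1*1 + 0 = 1.
  i=2: a_2=2, p_2 = 2*6 + 5 = 17, q_2 = 2*1 + 1 = 3.

5/1, 6/1, 17/3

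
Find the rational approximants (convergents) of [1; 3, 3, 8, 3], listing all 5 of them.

Using the convergent recurrence p_i = a_i*p_{i-1} + p_{i-2}, q_i = a_i*q_{i-1} + q_{i-2} with p_{-2}=0, p_{-1}=1, q_{-2}=1, q_{-1}=0:
  i=0: a_0=1, p_0 = 1*1 + 0 = 1, q_0 = 1*0 + 1 = 1.
  i=1: a_1=3, p_1 = 3*1 + 1 = 4, q_1 = 3*1 + 0 = 3.
  i=2: a_2=3, p_2 = 3*4 + 1 = 13, q_2 = 3*3 + 1 = 10.
  i=3: a_3=8, p_3 = 8*13 + 4 = 108, q_3 = 8*10 + 3 = 83.
  i=4: a_4=3, p_4 = 3*108 + 13 = 337, q_4 = 3*83 + 10 = 259.

1/1, 4/3, 13/10, 108/83, 337/259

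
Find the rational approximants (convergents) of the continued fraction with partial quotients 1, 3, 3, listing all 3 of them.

1/1, 4/3, 13/10

Using the convergent recurrence p_i = a_i*p_{i-1} + p_{i-2}, q_i = a_i*q_{i-1} + q_{i-2} with p_{-2}=0, p_{-1}=1, q_{-2}=1, q_{-1}=0:
  i=0: a_0=1, p_0 = 1*1 + 0 = 1, q_0 = 1*0 + 1 = 1.
  i=1: a_1=3, p_1 = 3*1 + 1 = 4, q_1 = 3*1 + 0 = 3.
  i=2: a_2=3, p_2 = 3*4 + 1 = 13, q_2 = 3*3 + 1 = 10.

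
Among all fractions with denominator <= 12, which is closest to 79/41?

Expand x = 79/41 as a continued fraction with the Euclidean algorithm:
  79 = 1*41 + 38, so a_0 = 1.
  41 = 1*38 + 3, so a_1 = 1.
  38 = 12*3 + 2, so a_2 = 12.
  3 = 1*2 + 1, so a_3 = 1.
  2 = 2*1 + 0, so a_4 = 2.
so x = [1; 1, 12, 1, 2].
Convergents (p_i = a_i*p_{i-1} + p_{i-2}, q_i = a_i*q_{i-1} + q_{i-2} with p_{-2}=0, p_{-1}=1, q_{-2}=1, q_{-1}=0), until the denominator exceeds 12:
  i=0: a_0=1, p_0 = 1*1 + 0 = 1, q_0 = 1*0 + 1 = 1.
  i=1: a_1=1, p_1 = 1*1 + 1 = 2, q_1 = 1*1 + 0 = 1.
  i=2: a_2=12, p_2 = 12*2 + 1 = 25, q_2 = 12*1 + 1 = 13.
q_2 = 13 > 12, so the last convergent with denominator <= 12 is p_1/q_1 = 2/1.
The closest fraction with denominator <= 12 is either p_1/q_1 or the intermediate fraction (k*p_1 + p_0)/(k*q_1 + q_0) with the largest k >= 1 whose denominator stays <= 12; these approach x as k grows, and every other convergent or intermediate fraction in range is farther away.
Largest k: floor((12 - q_0)/q_1) = floor((12 - 1)/1) = 11.
That gives (11*2 + 1)/(11*1 + 1) = 23/12.
Compare the errors: |x - 2/1| = |79*1 - 2*41|/(41*1) = 3/41, and |x - 23/12| = |79*12 - 23*41|/(41*12) = 5/492.
Cross-multiplying, 5*41 = 205 < 1476 = 3*492, so 5/492 is smaller: the intermediate fraction 23/12 is closer to x than 2/1.

23/12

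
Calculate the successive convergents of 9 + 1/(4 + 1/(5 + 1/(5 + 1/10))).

9/1, 37/4, 194/21, 1007/109, 10264/1111

Using the convergent recurrence p_i = a_i*p_{i-1} + p_{i-2}, q_i = a_i*q_{i-1} + q_{i-2} with p_{-2}=0, p_{-1}=1, q_{-2}=1, q_{-1}=0:
  i=0: a_0=9, p_0 = 9*1 + 0 = 9, q_0 = 9*0 + 1 = 1.
  i=1: a_1=4, p_1 = 4*9 + 1 = 37, q_1 = 4*1 + 0 = 4.
  i=2: a_2=5, p_2 = 5*37 + 9 = 194, q_2 = 5*4 + 1 = 21.
  i=3: a_3=5, p_3 = 5*194 + 37 = 1007, q_3 = 5*21 + 4 = 109.
  i=4: a_4=10, p_4 = 10*1007 + 194 = 10264, q_4 = 10*109 + 21 = 1111.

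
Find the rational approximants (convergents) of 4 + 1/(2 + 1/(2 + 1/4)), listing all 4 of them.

Using the convergent recurrence p_i = a_i*p_{i-1} + p_{i-2}, q_i = a_i*q_{i-1} + q_{i-2} with p_{-2}=0, p_{-1}=1, q_{-2}=1, q_{-1}=0:
  i=0: a_0=4, p_0 = 4*1 + 0 = 4, q_0 = 4*0 + 1 = 1.
  i=1: a_1=2, p_1 = 2*4 + 1 = 9, q_1 = 2*1 + 0 = 2.
  i=2: a_2=2, p_2 = 2*9 + 4 = 22, q_2 = 2*2 + 1 = 5.
  i=3: a_3=4, p_3 = 4*22 + 9 = 97, q_3 = 4*5 + 2 = 22.

4/1, 9/2, 22/5, 97/22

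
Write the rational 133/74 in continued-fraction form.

Run the Euclidean algorithm on 133 and 74; the successive quotients are the partial quotients a_0, a_1, ... (each step inverts the fractional part left over by the previous one):
  133 = 1*74 + 59, so a_0 = 1.
  74 = 1*59 + 15, so a_1 = 1.
  59 = 3*15 + 14, so a_2 = 3.
  15 = 1*14 + 1, so a_3 = 1.
  14 = 14*1 + 0, so a_4 = 14.
The remainder reaches 0 after 5 divisions, so the expansion has 5 partial quotients, read off in order.

[1; 1, 3, 1, 14]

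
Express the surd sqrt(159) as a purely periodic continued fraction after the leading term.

[12; (1, 1, 1, 1, 3, 1, 1, 1, 1, 24)]

Write x_i = (sqrt(159) + m_i)/d_i with (m_0, d_0) = (0, 1). a_0 = floor(sqrt(159)) = 12, since 12^2 = 144 <= 159 < 169 = 13^2.
Iterate m_{i+1} = d_i*a_i - m_i, d_{i+1} = (159 - m_{i+1}^2)/d_i, a_{i+1} = floor((a_0 + m_{i+1})/d_{i+1}):
  m_1 = 1*12 - 0 = 12, d_1 = (159 - 12^2)/1 = 15/1 = 15, a_1 = floor((12 + 12)/15) = 1.
  m_2 = 15*1 - 12 = 3, d_2 = (159 - 3^2)/15 = 150/15 = 10, a_2 = floor((12 + 3)/10) = 1.
  m_3 = 10*1 - 3 = 7, d_3 = (159 - 7^2)/10 = 110/10 = 11, a_3 = floor((12 + 7)/11) = 1.
  m_4 = 11*1 - 7 = 4, d_4 = (159 - 4^2)/11 = 143/11 = 13, a_4 = floor((12 + 4)/13) = 1.
  m_5 = 13*1 - 4 = 9, d_5 = (159 - 9^2)/13 = 78/13 = 6, a_5 = floor((12 + 9)/6) = 3.
  m_6 = 6*3 - 9 = 9, d_6 = (159 - 9^2)/6 = 78/6 = 13, a_6 = floor((12 + 9)/13) = 1.
  m_7 = 13*1 - 9 = 4, d_7 = (159 - 4^2)/13 = 143/13 = 11, a_7 = floor((12 + 4)/11) = 1.
  m_8 = 11*1 - 4 = 7, d_8 = (159 - 7^2)/11 = 110/11 = 10, a_8 = floor((12 + 7)/10) = 1.
  m_9 = 10*1 - 7 = 3, d_9 = (159 - 3^2)/10 = 150/10 = 15, a_9 = floor((12 + 3)/15) = 1.
  m_10 = 15*1 - 3 = 12, d_10 = (159 - 12^2)/15 = 15/15 = 1, a_10 = floor((12 + 12)/1) = 24.
  m_11 = 1*24 - 12 = 12, d_11 = (159 - 12^2)/1 = 15/1 = 15: (m_11, d_11) = (m_1, d_1) = (12, 15), so from here the quotients repeat a_1, ..., a_10; the period length is 10.
Hence the expansion of sqrt(159) is a_0 = 12 followed by the repeating block 1, 1, 1, 1, 3, 1, 1, 1, 1, 24 (period 10).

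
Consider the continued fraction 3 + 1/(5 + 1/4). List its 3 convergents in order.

3/1, 16/5, 67/21

Using the convergent recurrence p_i = a_i*p_{i-1} + p_{i-2}, q_i = a_i*q_{i-1} + q_{i-2} with p_{-2}=0, p_{-1}=1, q_{-2}=1, q_{-1}=0:
  i=0: a_0=3, p_0 = 3*1 + 0 = 3, q_0 = 3*0 + 1 = 1.
  i=1: a_1=5, p_1 = 5*3 + 1 = 16, q_1 = 5*1 + 0 = 5.
  i=2: a_2=4, p_2 = 4*16 + 3 = 67, q_2 = 4*5 + 1 = 21.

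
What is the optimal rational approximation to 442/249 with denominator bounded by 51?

Expand x = 442/249 as a continued fraction with the Euclidean algorithm:
  442 = 1*249 + 193, so a_0 = 1.
  249 = 1*193 + 56, so a_1 = 1.
  193 = 3*56 + 25, so a_2 = 3.
  56 = 2*25 + 6, so a_3 = 2.
  25 = 4*6 + 1, so a_4 = 4.
  6 = 6*1 + 0, so a_5 = 6.
so x = [1; 1, 3, 2, 4, 6].
Convergents (p_i = a_i*p_{i-1} + p_{i-2}, q_i = a_i*q_{i-1} + q_{i-2} with p_{-2}=0, p_{-1}=1, q_{-2}=1, q_{-1}=0), until the denominator exceeds 51:
  i=0: a_0=1, p_0 = 1*1 + 0 = 1, q_0 = 1*0 + 1 = 1.
  i=1: a_1=1, p_1 = 1*1 + 1 = 2, q_1 = 1*1 + 0 = 1.
  i=2: a_2=3, p_2 = 3*2 + 1 = 7, q_2 = 3*1 + 1 = 4.
  i=3: a_3=2, p_3 = 2*7 + 2 = 16, q_3 = 2*4 + 1 = 9.
  i=4: a_4=4, p_4 = 4*16 + 7 = 71, q_4 = 4*9 + 4 = 40.
  i=5: a_5=6, p_5 = 6*71 + 16 = 442, q_5 = 6*40 + 9 = 249.
q_5 = 249 > 51, so the last convergent with denominator <= 51 is p_4/q_4 = 71/40.
The closest fraction with denominator <= 51 is either p_4/q_4 or the intermediate fraction (k*p_4 + p_3)/(k*q_4 + q_3) with the largest k >= 1 whose denominator stays <= 51; these approach x as k grows, and every other convergent or intermediate fraction in range is farther away.
Largest k: floor((51 - q_3)/q_4) = floor((51 - 9)/40) = 1.
That gives (1*71 + 16)/(1*40 + 9) = 87/49.
Compare the errors: |x - 71/40| = |442*40 - 71*249|/(249*40) = 1/9960, and |x - 87/49| = |442*49 - 87*249|/(249*49) = 5/12201.
Cross-multiplying, 1*12201 = 12201 < 49800 = 5*9960, so 1/9960 is smaller: the convergent 71/40 is closer to x than 87/49.

71/40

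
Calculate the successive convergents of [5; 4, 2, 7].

5/1, 21/4, 47/9, 350/67

Using the convergent recurrence p_i = a_i*p_{i-1} + p_{i-2}, q_i = a_i*q_{i-1} + q_{i-2} with p_{-2}=0, p_{-1}=1, q_{-2}=1, q_{-1}=0:
  i=0: a_0=5, p_0 = 5*1 + 0 = 5, q_0 = 5*0 + 1 = 1.
  i=1: a_1=4, p_1 = 4*5 + 1 = 21, q_1 = 4*1 + 0 = 4.
  i=2: a_2=2, p_2 = 2*21 + 5 = 47, q_2 = 2*4 + 1 = 9.
  i=3: a_3=7, p_3 = 7*47 + 21 = 350, q_3 = 7*9 + 4 = 67.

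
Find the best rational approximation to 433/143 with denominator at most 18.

55/18

Expand x = 433/143 as a continued fraction with the Euclidean algorithm:
  433 = 3*143 + 4, so a_0 = 3.
  143 = 35*4 + 3, so a_1 = 35.
  4 = 1*3 + 1, so a_2 = 1.
  3 = 3*1 + 0, so a_3 = 3.
so x = [3; 35, 1, 3].
Convergents (p_i = a_i*p_{i-1} + p_{i-2}, q_i = a_i*q_{i-1} + q_{i-2} with p_{-2}=0, p_{-1}=1, q_{-2}=1, q_{-1}=0), until the denominator exceeds 18:
  i=0: a_0=3, p_0 = 3*1 + 0 = 3, q_0 = 3*0 + 1 = 1.
  i=1: a_1=35, p_1 = 35*3 + 1 = 106, q_1 = 35*1 + 0 = 35.
q_1 = 35 > 18, so the last convergent with denominator <= 18 is p_0/q_0 = 3/1.
The closest fraction with denominator <= 18 is either p_0/q_0 or the intermediate fraction (k*p_0 + p_{-1})/(k*q_0 + q_{-1}) with the largest k >= 1 whose denominator stays <= 18; these approach x as k grows, and every other convergent or intermediate fraction in range is farther away.
Largest k: floor((18 - q_{-1})/q_0) = floor((18 - 0)/1) = 18 (using the seeds p_{-1} = 1, q_{-1} = 0).
That gives (18*3 + 1)/(18*1 + 0) = 55/18.
Compare the errors: |x - 3/1| = |433*1 - 3*143|/(143*1) = 4/143, and |x - 55/18| = |433*18 - 55*143|/(143*18) = 71/2574.
Cross-multiplying, 71*143 = 10153 < 10296 = 4*2574, so 71/2574 is smaller: the intermediate fraction 55/18 is closer to x than 3/1.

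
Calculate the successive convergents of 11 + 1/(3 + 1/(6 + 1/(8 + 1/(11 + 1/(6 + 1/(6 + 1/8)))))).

11/1, 34/3, 215/19, 1754/155, 19509/1724, 118808/10499, 732357/64718, 5977664/528243

Using the convergent recurrence p_i = a_i*p_{i-1} + p_{i-2}, q_i = a_i*q_{i-1} + q_{i-2} with p_{-2}=0, p_{-1}=1, q_{-2}=1, q_{-1}=0:
  i=0: a_0=11, p_0 = 11*1 + 0 = 11, q_0 = 11*0 + 1 = 1.
  i=1: a_1=3, p_1 = 3*11 + 1 = 34, q_1 = 3*1 + 0 = 3.
  i=2: a_2=6, p_2 = 6*34 + 11 = 215, q_2 = 6*3 + 1 = 19.
  i=3: a_3=8, p_3 = 8*215 + 34 = 1754, q_3 = 8*19 + 3 = 155.
  i=4: a_4=11, p_4 = 11*1754 + 215 = 19509, q_4 = 11*155 + 19 = 1724.
  i=5: a_5=6, p_5 = 6*19509 + 1754 = 118808, q_5 = 6*1724 + 155 = 10499.
  i=6: a_6=6, p_6 = 6*118808 + 19509 = 732357, q_6 = 6*10499 + 1724 = 64718.
  i=7: a_7=8, p_7 = 8*732357 + 118808 = 5977664, q_7 = 8*64718 + 10499 = 528243.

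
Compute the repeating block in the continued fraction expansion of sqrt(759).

Write x_i = (sqrt(759) + m_i)/d_i with (m_0, d_0) = (0, 1). a_0 = floor(sqrt(759)) = 27, since 27^2 = 729 <= 759 < 784 = 28^2.
Iterate m_{i+1} = d_i*a_i - m_i, d_{i+1} = (759 - m_{i+1}^2)/d_i, a_{i+1} = floor((a_0 + m_{i+1})/d_{i+1}):
  m_1 = 1*27 - 0 = 27, d_1 = (759 - 27^2)/1 = 30/1 = 30, a_1 = floor((27 + 27)/30) = 1.
  m_2 = 30*1 - 27 = 3, d_2 = (759 - 3^2)/30 = 750/30 = 25, a_2 = floor((27 + 3)/25) = 1.
  m_3 = 25*1 - 3 = 22, d_3 = (759 - 22^2)/25 = 275/25 = 11, a_3 = floor((27 + 22)/11) = 4.
  m_4 = 11*4 - 22 = 22, d_4 = (759 - 22^2)/11 = 275/11 = 25, a_4 = floor((27 + 22)/25) = 1.
  m_5 = 25*1 - 22 = 3, d_5 = (759 - 3^2)/25 = 750/25 = 30, a_5 = floor((27 + 3)/30) = 1.
  m_6 = 30*1 - 3 = 27, d_6 = (759 - 27^2)/30 = 30/30 = 1, a_6 = floor((27 + 27)/1) = 54.
  m_7 = 1*54 - 27 = 27, d_7 = (759 - 27^2)/1 = 30/1 = 30: (m_7, d_7) = (m_1, d_1) = (27, 30), so from here the quotients repeat a_1, ..., a_6; the period length is 6.
Hence the expansion of sqrt(759) is a_0 = 27 followed by the repeating block 1, 1, 4, 1, 1, 54 (period 6).

[27; (1, 1, 4, 1, 1, 54)]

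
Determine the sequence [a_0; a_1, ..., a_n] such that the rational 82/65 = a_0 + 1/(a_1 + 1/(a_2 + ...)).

[1; 3, 1, 4, 1, 2]

Run the Euclidean algorithm on 82 and 65; the successive quotients are the partial quotients a_0, a_1, ... (each step inverts the fractional part left over by the previous one):
  82 = 1*65 + 17, so a_0 = 1.
  65 = 3*17 + 14, so a_1 = 3.
  17 = 1*14 + 3, so a_2 = 1.
  14 = 4*3 + 2, so a_3 = 4.
  3 = 1*2 + 1, so a_4 = 1.
  2 = 2*1 + 0, so a_5 = 2.
The remainder reaches 0 after 6 divisions, so the expansion has 6 partial quotients, read off in order.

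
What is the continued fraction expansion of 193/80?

Run the Euclidean algorithm on 193 and 80; the successive quotients are the partial quotients a_0, a_1, ... (each step inverts the fractional part left over by the previous one):
  193 = 2*80 + 33, so a_0 = 2.
  80 = 2*33 + 14, so a_1 = 2.
  33 = 2*14 + 5, so a_2 = 2.
  14 = 2*5 + 4, so a_3 = 2.
  5 = 1*4 + 1, so a_4 = 1.
  4 = 4*1 + 0, so a_5 = 4.
The remainder reaches 0 after 6 divisions, so the expansion has 6 partial quotients, read off in order.

[2; 2, 2, 2, 1, 4]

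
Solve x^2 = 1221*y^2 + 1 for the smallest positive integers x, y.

(x, y) = (21385, 612)

First expand sqrt(1221) as a continued fraction. With x_i = (sqrt(1221) + m_i)/d_i and (m_0, d_0) = (0, 1): a_0 = floor(sqrt(1221)) = 34, since 34^2 = 1156 <= 1221 < 1225 = 35^2.
Iterate m_{i+1} = d_i*a_i - m_i, d_{i+1} = (1221 - m_{i+1}^2)/d_i, a_{i+1} = floor((a_0 + m_{i+1})/d_{i+1}):
  m_1 = 1*34 - 0 = 34, d_1 = (1221 - 34^2)/1 = 65/1 = 65, a_1 = floor((34 + 34)/65) = 1.
  m_2 = 65*1 - 34 = 31, d_2 = (1221 - 31^2)/65 = 260/65 = 4, a_2 = floor((34 + 31)/4) = 16.
  m_3 = 4*16 - 31 = 33, d_3 = (1221 - 33^2)/4 = 132/4 = 33, a_3 = floor((34 + 33)/33) = 2.
  m_4 = 33*2 - 33 = 33, d_4 = (1221 - 33^2)/33 = 132/33 = 4, a_4 = floor((34 + 33)/4) = 16.
  m_5 = 4*16 - 33 = 31, d_5 = (1221 - 31^2)/4 = 260/4 = 65, a_5 = floor((34 + 31)/65) = 1.
  m_6 = 65*1 - 31 = 34, d_6 = (1221 - 34^2)/65 = 65/65 = 1, a_6 = floor((34 + 34)/1) = 68.
  m_7 = 1*68 - 34 = 34, d_7 = (1221 - 34^2)/1 = 65/1 = 65: (m_7, d_7) = (m_1, d_1) = (34, 65), so from here the quotients repeat a_1, ..., a_6; the period length is 6.
So sqrt(1221) = [34; (1, 16, 2, 16, 1, 68)] with period length k = 6.
k is even, so the fundamental solution of x^2 - 1221y^2 = 1 is (p_{k-1}, q_{k-1}) = (p_5, q_5); compute convergents through index 5.
Convergents (p_i = a_i*p_{i-1} + p_{i-2}, q_i = a_i*q_{i-1} + q_{i-2} with p_{-2}=0, p_{-1}=1, q_{-2}=1, q_{-1}=0):
  i=0: a_0=34, p_0 = 34*1 + 0 = 34, q_0 = 34*0 + 1 = 1.
  i=1: a_1=1, p_1 = 1*34 + 1 = 35, q_1 = 1*1 + 0 = 1.
  i=2: a_2=16, p_2 = 16*35 + 34 = 594, q_2 = 16*1 + 1 = 17.
  i=3: a_3=2, p_3 = 2*594 + 35 = 1223, q_3 = 2*17 + 1 = 35.
  i=4: a_4=16, p_4 = 16*1223 + 594 = 20162, q_4 = 16*35 + 17 = 577.
  i=5: a_5=1, p_5 = 1*20162 + 1223 = 21385, q_5 = 1*577 + 35 = 612.
Check: 21385^2 - 1221*612^2 = 457318225 - 457318224 = 1, so (x, y) = (21385, 612) solves the equation, and by the theorem it is the least positive solution.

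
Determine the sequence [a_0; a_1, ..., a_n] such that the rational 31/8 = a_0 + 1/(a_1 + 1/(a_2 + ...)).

Run the Euclidean algorithm on 31 and 8; the successive quotients are the partial quotients a_0, a_1, ... (each step inverts the fractional part left over by the previous one):
  31 = 3*8 + 7, so a_0 = 3.
  8 = 1*7 + 1, so a_1 = 1.
  7 = 7*1 + 0, so a_2 = 7.
The remainder reaches 0 after 3 divisions, so the expansion has 3 partial quotients, read off in order.

[3; 1, 7]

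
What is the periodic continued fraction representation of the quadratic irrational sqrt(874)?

[29; (1, 1, 3, 2, 3, 1, 1, 58)]

Write x_i = (sqrt(874) + m_i)/d_i with (m_0, d_0) = (0, 1). a_0 = floor(sqrt(874)) = 29, since 29^2 = 841 <= 874 < 900 = 30^2.
Iterate m_{i+1} = d_i*a_i - m_i, d_{i+1} = (874 - m_{i+1}^2)/d_i, a_{i+1} = floor((a_0 + m_{i+1})/d_{i+1}):
  m_1 = 1*29 - 0 = 29, d_1 = (874 - 29^2)/1 = 33/1 = 33, a_1 = floor((29 + 29)/33) = 1.
  m_2 = 33*1 - 29 = 4, d_2 = (874 - 4^2)/33 = 858/33 = 26, a_2 = floor((29 + 4)/26) = 1.
  m_3 = 26*1 - 4 = 22, d_3 = (874 - 22^2)/26 = 390/26 = 15, a_3 = floor((29 + 22)/15) = 3.
  m_4 = 15*3 - 22 = 23, d_4 = (874 - 23^2)/15 = 345/15 = 23, a_4 = floor((29 + 23)/23) = 2.
  m_5 = 23*2 - 23 = 23, d_5 = (874 - 23^2)/23 = 345/23 = 15, a_5 = floor((29 + 23)/15) = 3.
  m_6 = 15*3 - 23 = 22, d_6 = (874 - 22^2)/15 = 390/15 = 26, a_6 = floor((29 + 22)/26) = 1.
  m_7 = 26*1 - 22 = 4, d_7 = (874 - 4^2)/26 = 858/26 = 33, a_7 = floor((29 + 4)/33) = 1.
  m_8 = 33*1 - 4 = 29, d_8 = (874 - 29^2)/33 = 33/33 = 1, a_8 = floor((29 + 29)/1) = 58.
  m_9 = 1*58 - 29 = 29, d_9 = (874 - 29^2)/1 = 33/1 = 33: (m_9, d_9) = (m_1, d_1) = (29, 33), so from here the quotients repeat a_1, ..., a_8; the period length is 8.
Hence the expansion of sqrt(874) is a_0 = 29 followed by the repeating block 1, 1, 3, 2, 3, 1, 1, 58 (period 8).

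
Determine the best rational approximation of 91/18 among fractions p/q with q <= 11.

56/11

Expand x = 91/18 as a continued fraction with the Euclidean algorithm:
  91 = 5*18 + 1, so a_0 = 5.
  18 = 18*1 + 0, so a_1 = 18.
so x = [5; 18].
Convergents (p_i = a_i*p_{i-1} + p_{i-2}, q_i = a_i*q_{i-1} + q_{i-2} with p_{-2}=0, p_{-1}=1, q_{-2}=1, q_{-1}=0), until the denominator exceeds 11:
  i=0: a_0=5, p_0 = 5*1 + 0 = 5, q_0 = 5*0 + 1 = 1.
  i=1: a_1=18, p_1 = 18*5 + 1 = 91, q_1 = 18*1 + 0 = 18.
q_1 = 18 > 11, so the last convergent with denominator <= 11 is p_0/q_0 = 5/1.
The closest fraction with denominator <= 11 is either p_0/q_0 or the intermediate fraction (k*p_0 + p_{-1})/(k*q_0 + q_{-1}) with the largest k >= 1 whose denominator stays <= 11; these approach x as k grows, and every other convergent or intermediate fraction in range is farther away.
Largest k: floor((11 - q_{-1})/q_0) = floor((11 - 0)/1) = 11 (using the seeds p_{-1} = 1, q_{-1} = 0).
That gives (11*5 + 1)/(11*1 + 0) = 56/11.
Compare the errors: |x - 5/1| = |91*1 - 5*18|/(18*1) = 1/18, and |x - 56/11| = |91*11 - 56*18|/(18*11) = 7/198.
Cross-multiplying, 7*18 = 126 < 198 = 1*198, so 7/198 is smaller: the intermediate fraction 56/11 is closer to x than 5/1.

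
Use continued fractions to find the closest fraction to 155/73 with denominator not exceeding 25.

17/8

Expand x = 155/73 as a continued fraction with the Euclidean algorithm:
  155 = 2*73 + 9, so a_0 = 2.
  73 = 8*9 + 1, so a_1 = 8.
  9 = 9*1 + 0, so a_2 = 9.
so x = [2; 8, 9].
Convergents (p_i = a_i*p_{i-1} + p_{i-2}, q_i = a_i*q_{i-1} + q_{i-2} with p_{-2}=0, p_{-1}=1, q_{-2}=1, q_{-1}=0), until the denominator exceeds 25:
  i=0: a_0=2, p_0 = 2*1 + 0 = 2, q_0 = 2*0 + 1 = 1.
  i=1: a_1=8, p_1 = 8*2 + 1 = 17, q_1 = 8*1 + 0 = 8.
  i=2: a_2=9, p_2 = 9*17 + 2 = 155, q_2 = 9*8 + 1 = 73.
q_2 = 73 > 25, so the last convergent with denominator <= 25 is p_1/q_1 = 17/8.
The closest fraction with denominator <= 25 is either p_1/q_1 or the intermediate fraction (k*p_1 + p_0)/(k*q_1 + q_0) with the largest k >= 1 whose denominator stays <= 25; these approach x as k grows, and every other convergent or intermediate fraction in range is farther away.
Largest k: floor((25 - q_0)/q_1) = floor((25 - 1)/8) = 3.
That gives (3*17 + 2)/(3*8 + 1) = 53/25.
Compare the errors: |x - 17/8| = |155*8 - 17*73|/(73*8) = 1/584, and |x - 53/25| = |155*25 - 53*73|/(73*25) = 6/1825.
Cross-multiplying, 1*1825 = 1825 < 3504 = 6*584, so 1/584 is smaller: the convergent 17/8 is closer to x than 53/25.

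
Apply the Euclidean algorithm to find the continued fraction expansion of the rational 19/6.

Run the Euclidean algorithm on 19 and 6; the successive quotients are the partial quotients a_0, a_1, ... (each step inverts the fractional part left over by the previous one):
  19 = 3*6 + 1, so a_0 = 3.
  6 = 6*1 + 0, so a_1 = 6.
The remainder reaches 0 after 2 divisions, so the expansion has 2 partial quotients, read off in order.

[3; 6]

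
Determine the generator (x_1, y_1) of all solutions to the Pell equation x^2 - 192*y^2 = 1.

(x, y) = (97, 7)

First expand sqrt(192) as a continued fraction. With x_i = (sqrt(192) + m_i)/d_i and (m_0, d_0) = (0, 1): a_0 = floor(sqrt(192)) = 13, since 13^2 = 169 <= 192 < 196 = 14^2.
Iterate m_{i+1} = d_i*a_i - m_i, d_{i+1} = (192 - m_{i+1}^2)/d_i, a_{i+1} = floor((a_0 + m_{i+1})/d_{i+1}):
  m_1 = 1*13 - 0 = 13, d_1 = (192 - 13^2)/1 = 23/1 = 23, a_1 = floor((13 + 13)/23) = 1.
  m_2 = 23*1 - 13 = 10, d_2 = (192 - 10^2)/23 = 92/23 = 4, a_2 = floor((13 + 10)/4) = 5.
  m_3 = 4*5 - 10 = 10, d_3 = (192 - 10^2)/4 = 92/4 = 23, a_3 = floor((13 + 10)/23) = 1.
  m_4 = 23*1 - 10 = 13, d_4 = (192 - 13^2)/23 = 23/23 = 1, a_4 = floor((13 + 13)/1) = 26.
  m_5 = 1*26 - 13 = 13, d_5 = (192 - 13^2)/1 = 23/1 = 23: (m_5, d_5) = (m_1, d_1) = (13, 23), so from here the quotients repeat a_1, ..., a_4; the period length is 4.
So sqrt(192) = [13; (1, 5, 1, 26)] with period length k = 4.
k is even, so the fundamental solution of x^2 - 192y^2 = 1 is (p_{k-1}, q_{k-1}) = (p_3, q_3); compute convergents through index 3.
Convergents (p_i = a_i*p_{i-1} + p_{i-2}, q_i = a_i*q_{i-1} + q_{i-2} with p_{-2}=0, p_{-1}=1, q_{-2}=1, q_{-1}=0):
  i=0: a_0=13, p_0 = 13*1 + 0 = 13, q_0 = 13*0 + 1 = 1.
  i=1: a_1=1, p_1 = 1*13 + 1 = 14, q_1 = 1*1 + 0 = 1.
  i=2: a_2=5, p_2 = 5*14 + 13 = 83, q_2 = 5*1 + 1 = 6.
  i=3: a_3=1, p_3 = 1*83 + 14 = 97, q_3 = 1*6 + 1 = 7.
Check: 97^2 - 192*7^2 = 9409 - 9408 = 1, so (x, y) = (97, 7) solves the equation, and by the theorem it is the least positive solution.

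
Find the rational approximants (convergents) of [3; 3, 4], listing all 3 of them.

Using the convergent recurrence p_i = a_i*p_{i-1} + p_{i-2}, q_i = a_i*q_{i-1} + q_{i-2} with p_{-2}=0, p_{-1}=1, q_{-2}=1, q_{-1}=0:
  i=0: a_0=3, p_0 = 3*1 + 0 = 3, q_0 = 3*0 + 1 = 1.
  i=1: a_1=3, p_1 = 3*3 + 1 = 10, q_1 = 3*1 + 0 = 3.
  i=2: a_2=4, p_2 = 4*10 + 3 = 43, q_2 = 4*3 + 1 = 13.

3/1, 10/3, 43/13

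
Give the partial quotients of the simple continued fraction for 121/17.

[7; 8, 2]

Run the Euclidean algorithm on 121 and 17; the successive quotients are the partial quotients a_0, a_1, ... (each step inverts the fractional part left over by the previous one):
  121 = 7*17 + 2, so a_0 = 7.
  17 = 8*2 + 1, so a_1 = 8.
  2 = 2*1 + 0, so a_2 = 2.
The remainder reaches 0 after 3 divisions, so the expansion has 3 partial quotients, read off in order.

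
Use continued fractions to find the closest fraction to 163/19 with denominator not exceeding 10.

Expand x = 163/19 as a continued fraction with the Euclidean algorithm:
  163 = 8*19 + 11, so a_0 = 8.
  19 = 1*11 + 8, so a_1 = 1.
  11 = 1*8 + 3, so a_2 = 1.
  8 = 2*3 + 2, so a_3 = 2.
  3 = 1*2 + 1, so a_4 = 1.
  2 = 2*1 + 0, so a_5 = 2.
so x = [8; 1, 1, 2, 1, 2].
Convergents (p_i = a_i*p_{i-1} + p_{i-2}, q_i = a_i*q_{i-1} + q_{i-2} with p_{-2}=0, p_{-1}=1, q_{-2}=1, q_{-1}=0), until the denominator exceeds 10:
  i=0: a_0=8, p_0 = 8*1 + 0 = 8, q_0 = 8*0 + 1 = 1.
  i=1: a_1=1, p_1 = 1*8 + 1 = 9, q_1 = 1*1 + 0 = 1.
  i=2: a_2=1, p_2 = 1*9 + 8 = 17, q_2 = 1*1 + 1 = 2.
  i=3: a_3=2, p_3 = 2*17 + 9 = 43, q_3 = 2*2 + 1 = 5.
  i=4: a_4=1, p_4 = 1*43 + 17 = 60, q_4 = 1*5 + 2 = 7.
  i=5: a_5=2, p_5 = 2*60 + 43 = 163, q_5 = 2*7 + 5 = 19.
q_5 = 19 > 10, so the last convergent with denominator <= 10 is p_4/q_4 = 60/7.
The closest fraction with denominator <= 10 is either p_4/q_4 or the intermediate fraction (k*p_4 + p_3)/(k*q_4 + q_3) with the largest k >= 1 whose denominator stays <= 10; these approach x as k grows, and every other convergent or intermediate fraction in range is farther away.
Largest k: floor((10 - q_3)/q_4) = floor((10 - 5)/7) = 0.
Since k = 0, no intermediate fraction beyond p_4/q_4 has denominator <= 10, so the convergent 60/7 is the closest (its error is |163*7 - 60*19|/(19*7) = 1/133).

60/7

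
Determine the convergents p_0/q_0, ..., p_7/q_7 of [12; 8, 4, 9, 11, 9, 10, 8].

12/1, 97/8, 400/33, 3697/305, 41067/3388, 373300/30797, 3774067/311358, 30565836/2521661

Using the convergent recurrence p_i = a_i*p_{i-1} + p_{i-2}, q_i = a_i*q_{i-1} + q_{i-2} with p_{-2}=0, p_{-1}=1, q_{-2}=1, q_{-1}=0:
  i=0: a_0=12, p_0 = 12*1 + 0 = 12, q_0 = 12*0 + 1 = 1.
  i=1: a_1=8, p_1 = 8*12 + 1 = 97, q_1 = 8*1 + 0 = 8.
  i=2: a_2=4, p_2 = 4*97 + 12 = 400, q_2 = 4*8 + 1 = 33.
  i=3: a_3=9, p_3 = 9*400 + 97 = 3697, q_3 = 9*33 + 8 = 305.
  i=4: a_4=11, p_4 = 11*3697 + 400 = 41067, q_4 = 11*305 + 33 = 3388.
  i=5: a_5=9, p_5 = 9*41067 + 3697 = 373300, q_5 = 9*3388 + 305 = 30797.
  i=6: a_6=10, p_6 = 10*373300 + 41067 = 3774067, q_6 = 10*30797 + 3388 = 311358.
  i=7: a_7=8, p_7 = 8*3774067 + 373300 = 30565836, q_7 = 8*311358 + 30797 = 2521661.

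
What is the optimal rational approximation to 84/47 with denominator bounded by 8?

9/5

Expand x = 84/47 as a continued fraction with the Euclidean algorithm:
  84 = 1*47 + 37, so a_0 = 1.
  47 = 1*37 + 10, so a_1 = 1.
  37 = 3*10 + 7, so a_2 = 3.
  10 = 1*7 + 3, so a_3 = 1.
  7 = 2*3 + 1, so a_4 = 2.
  3 = 3*1 + 0, so a_5 = 3.
so x = [1; 1, 3, 1, 2, 3].
Convergents (p_i = a_i*p_{i-1} + p_{i-2}, q_i = a_i*q_{i-1} + q_{i-2} with p_{-2}=0, p_{-1}=1, q_{-2}=1, q_{-1}=0), until the denominator exceeds 8:
  i=0: a_0=1, p_0 = 1*1 + 0 = 1, q_0 = 1*0 + 1 = 1.
  i=1: a_1=1, p_1 = 1*1 + 1 = 2, q_1 = 1*1 + 0 = 1.
  i=2: a_2=3, p_2 = 3*2 + 1 = 7, q_2 = 3*1 + 1 = 4.
  i=3: a_3=1, p_3 = 1*7 + 2 = 9, q_3 = 1*4 + 1 = 5.
  i=4: a_4=2, p_4 = 2*9 + 7 = 25, q_4 = 2*5 + 4 = 14.
q_4 = 14 > 8, so the last convergent with denominator <= 8 is p_3/q_3 = 9/5.
The closest fraction with denominator <= 8 is either p_3/q_3 or the intermediate fraction (k*p_3 + p_2)/(k*q_3 + q_2) with the largest k >= 1 whose denominator stays <= 8; these approach x as k grows, and every other convergent or intermediate fraction in range is farther away.
Largest k: floor((8 - q_2)/q_3) = floor((8 - 4)/5) = 0.
Since k = 0, no intermediate fraction beyond p_3/q_3 has denominator <= 8, so the convergent 9/5 is the closest (its error is |84*5 - 9*47|/(47*5) = 3/235).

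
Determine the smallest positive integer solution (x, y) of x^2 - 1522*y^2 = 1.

First expand sqrt(1522) as a continued fraction. With x_i = (sqrt(1522) + m_i)/d_i and (m_0, d_0) = (0, 1): a_0 = floor(sqrt(1522)) = 39, since 39^2 = 1521 <= 1522 < 1600 = 40^2.
Iterate m_{i+1} = d_i*a_i - m_i, d_{i+1} = (1522 - m_{i+1}^2)/d_i, a_{i+1} = floor((a_0 + m_{i+1})/d_{i+1}):
  m_1 = 1*39 - 0 = 39, d_1 = (1522 - 39^2)/1 = 1/1 = 1, a_1 = floor((39 + 39)/1) = 78.
  m_2 = 1*78 - 39 = 39, d_2 = (1522 - 39^2)/1 = 1/1 = 1: (m_2, d_2) = (m_1, d_1) = (39, 1), so from here the quotient a_1 repeats; the period length is 1.
So sqrt(1522) = [39; (78)] with period length k = 1.
k is odd, so (p_{k-1}, q_{k-1}) only solves x^2 - 1522y^2 = -1 and the fundamental solution of x^2 - 1522y^2 = 1 is (p_{2k-1}, q_{2k-1}) = (p_1, q_1); compute convergents through index 1, running through the period twice.
Convergents (p_i = a_i*p_{i-1} + p_{i-2}, q_i = a_i*q_{i-1} + q_{i-2} with p_{-2}=0, p_{-1}=1, q_{-2}=1, q_{-1}=0):
  i=0: a_0=39, p_0 = 39*1 + 0 = 39, q_0 = 39*0 + 1 = 1.
  i=1: a_1=78, p_1 = 78*39 + 1 = 3043, q_1 = 78*1 + 0 = 78.
Indeed p_0^2 - 1522*q_0^2 = 1521 - 1522 = -1, not +1.
Check: 3043^2 - 1522*78^2 = 9259849 - 9259848 = 1, so (x, y) = (3043, 78) solves the equation, and by the theorem it is the least positive solution.

(x, y) = (3043, 78)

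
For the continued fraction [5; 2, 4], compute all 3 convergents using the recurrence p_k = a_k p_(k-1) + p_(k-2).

5/1, 11/2, 49/9

Using the convergent recurrence p_i = a_i*p_{i-1} + p_{i-2}, q_i = a_i*q_{i-1} + q_{i-2} with p_{-2}=0, p_{-1}=1, q_{-2}=1, q_{-1}=0:
  i=0: a_0=5, p_0 = 5*1 + 0 = 5, q_0 = 5*0 + 1 = 1.
  i=1: a_1=2, p_1 = 2*5 + 1 = 11, q_1 = 2*1 + 0 = 2.
  i=2: a_2=4, p_2 = 4*11 + 5 = 49, q_2 = 4*2 + 1 = 9.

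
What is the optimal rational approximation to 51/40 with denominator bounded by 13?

Expand x = 51/40 as a continued fraction with the Euclidean algorithm:
  51 = 1*40 + 11, so a_0 = 1.
  40 = 3*11 + 7, so a_1 = 3.
  11 = 1*7 + 4, so a_2 = 1.
  7 = 1*4 + 3, so a_3 = 1.
  4 = 1*3 + 1, so a_4 = 1.
  3 = 3*1 + 0, so a_5 = 3.
so x = [1; 3, 1, 1, 1, 3].
Convergents (p_i = a_i*p_{i-1} + p_{i-2}, q_i = a_i*q_{i-1} + q_{i-2} with p_{-2}=0, p_{-1}=1, q_{-2}=1, q_{-1}=0), until the denominator exceeds 13:
  i=0: a_0=1, p_0 = 1*1 + 0 = 1, q_0 = 1*0 + 1 = 1.
  i=1: a_1=3, p_1 = 3*1 + 1 = 4, q_1 = 3*1 + 0 = 3.
  i=2: a_2=1, p_2 = 1*4 + 1 = 5, q_2 = 1*3 + 1 = 4.
  i=3: a_3=1, p_3 = 1*5 + 4 = 9, q_3 = 1*4 + 3 = 7.
  i=4: a_4=1, p_4 = 1*9 + 5 = 14, q_4 = 1*7 + 4 = 11.
  i=5: a_5=3, p_5 = 3*14 + 9 = 51, q_5 = 3*11 + 7 = 40.
q_5 = 40 > 13, so the last convergent with denominator <= 13 is p_4/q_4 = 14/11.
The closest fraction with denominator <= 13 is either p_4/q_4 or the intermediate fraction (k*p_4 + p_3)/(k*q_4 + q_3) with the largest k >= 1 whose denominator stays <= 13; these approach x as k grows, and every other convergent or intermediate fraction in range is farther away.
Largest k: floor((13 - q_3)/q_4) = floor((13 - 7)/11) = 0.
Since k = 0, no intermediate fraction beyond p_4/q_4 has denominator <= 13, so the convergent 14/11 is the closest (its error is |51*11 - 14*40|/(40*11) = 1/440).

14/11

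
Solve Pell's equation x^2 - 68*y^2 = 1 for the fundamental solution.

First expand sqrt(68) as a continued fraction. With x_i = (sqrt(68) + m_i)/d_i and (m_0, d_0) = (0, 1): a_0 = floor(sqrt(68)) = 8, since 8^2 = 64 <= 68 < 81 = 9^2.
Iterate m_{i+1} = d_i*a_i - m_i, d_{i+1} = (68 - m_{i+1}^2)/d_i, a_{i+1} = floor((a_0 + m_{i+1})/d_{i+1}):
  m_1 = 1*8 - 0 = 8, d_1 = (68 - 8^2)/1 = 4/1 = 4, a_1 = floor((8 + 8)/4) = 4.
  m_2 = 4*4 - 8 = 8, d_2 = (68 - 8^2)/4 = 4/4 = 1, a_2 = floor((8 + 8)/1) = 16.
  m_3 = 1*16 - 8 = 8, d_3 = (68 - 8^2)/1 = 4/1 = 4: (m_3, d_3) = (m_1, d_1) = (8, 4), so from here the quotients repeat a_1, a_2; the period length is 2.
So sqrt(68) = [8; (4, 16)] with period length k = 2.
k is even, so the fundamental solution of x^2 - 68y^2 = 1 is (p_{k-1}, q_{k-1}) = (p_1, q_1); compute convergents through index 1.
Convergents (p_i = a_i*p_{i-1} + p_{i-2}, q_i = a_i*q_{i-1} + q_{i-2} with p_{-2}=0, p_{-1}=1, q_{-2}=1, q_{-1}=0):
  i=0: a_0=8, p_0 = 8*1 + 0 = 8, q_0 = 8*0 + 1 = 1.
  i=1: a_1=4, p_1 = 4*8 + 1 = 33, q_1 = 4*1 + 0 = 4.
Check: 33^2 - 68*4^2 = 1089 - 1088 = 1, so (x, y) = (33, 4) solves the equation, and by the theorem it is the least positive solution.

(x, y) = (33, 4)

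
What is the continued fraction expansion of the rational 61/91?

Run the Euclidean algorithm on 61 and 91; the successive quotients are the partial quotients a_0, a_1, ... (each step inverts the fractional part left over by the previous one):
  61 = 0*91 + 61, so a_0 = 0.
  91 = 1*61 + 30, so a_1 = 1.
  61 = 2*30 + 1, so a_2 = 2.
  30 = 30*1 + 0, so a_3 = 30.
The remainder reaches 0 after 4 divisions, so the expansion has 4 partial quotients, read off in order.

[0; 1, 2, 30]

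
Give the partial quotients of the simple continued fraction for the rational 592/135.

[4; 2, 1, 1, 2, 10]

Run the Euclidean algorithm on 592 and 135; the successive quotients are the partial quotients a_0, a_1, ... (each step inverts the fractional part left over by the previous one):
  592 = 4*135 + 52, so a_0 = 4.
  135 = 2*52 + 31, so a_1 = 2.
  52 = 1*31 + 21, so a_2 = 1.
  31 = 1*21 + 10, so a_3 = 1.
  21 = 2*10 + 1, so a_4 = 2.
  10 = 10*1 + 0, so a_5 = 10.
The remainder reaches 0 after 6 divisions, so the expansion has 6 partial quotients, read off in order.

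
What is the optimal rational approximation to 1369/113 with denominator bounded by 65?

739/61

Expand x = 1369/113 as a continued fraction with the Euclidean algorithm:
  1369 = 12*113 + 13, so a_0 = 12.
  113 = 8*13 + 9, so a_1 = 8.
  13 = 1*9 + 4, so a_2 = 1.
  9 = 2*4 + 1, so a_3 = 2.
  4 = 4*1 + 0, so a_4 = 4.
so x = [12; 8, 1, 2, 4].
Convergents (p_i = a_i*p_{i-1} + p_{i-2}, q_i = a_i*q_{i-1} + q_{i-2} with p_{-2}=0, p_{-1}=1, q_{-2}=1, q_{-1}=0), until the denominator exceeds 65:
  i=0: a_0=12, p_0 = 12*1 + 0 = 12, q_0 = 12*0 + 1 = 1.
  i=1: a_1=8, p_1 = 8*12 + 1 = 97, q_1 = 8*1 + 0 = 8.
  i=2: a_2=1, p_2 = 1*97 + 12 = 109, q_2 = 1*8 + 1 = 9.
  i=3: a_3=2, p_3 = 2*109 + 97 = 315, q_3 = 2*9 + 8 = 26.
  i=4: a_4=4, p_4 = 4*315 + 109 = 1369, q_4 = 4*26 + 9 = 113.
q_4 = 113 > 65, so the last convergent with denominator <= 65 is p_3/q_3 = 315/26.
The closest fraction with denominator <= 65 is either p_3/q_3 or the intermediate fraction (k*p_3 + p_2)/(k*q_3 + q_2) with the largest k >= 1 whose denominator stays <= 65; these approach x as k grows, and every other convergent or intermediate fraction in range is farther away.
Largest k: floor((65 - q_2)/q_3) = floor((65 - 9)/26) = 2.
That gives (2*315 + 109)/(2*26 + 9) = 739/61.
Compare the errors: |x - 315/26| = |1369*26 - 315*113|/(113*26) = 1/2938, and |x - 739/61| = |1369*61 - 739*113|/(113*61) = 2/6893.
Cross-multiplying, 2*2938 = 5876 < 6893 = 1*6893, so 2/6893 is smaller: the intermediate fraction 739/61 is closer to x than 315/26.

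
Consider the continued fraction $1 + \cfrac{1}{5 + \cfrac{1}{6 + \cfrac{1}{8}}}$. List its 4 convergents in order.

1/1, 6/5, 37/31, 302/253

Using the convergent recurrence p_i = a_i*p_{i-1} + p_{i-2}, q_i = a_i*q_{i-1} + q_{i-2} with p_{-2}=0, p_{-1}=1, q_{-2}=1, q_{-1}=0:
  i=0: a_0=1, p_0 = 1*1 + 0 = 1, q_0 = 1*0 + 1 = 1.
  i=1: a_1=5, p_1 = 5*1 + 1 = 6, q_1 = 5*1 + 0 = 5.
  i=2: a_2=6, p_2 = 6*6 + 1 = 37, q_2 = 6*5 + 1 = 31.
  i=3: a_3=8, p_3 = 8*37 + 6 = 302, q_3 = 8*31 + 5 = 253.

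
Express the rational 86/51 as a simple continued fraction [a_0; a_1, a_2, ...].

Run the Euclidean algorithm on 86 and 51; the successive quotients are the partial quotients a_0, a_1, ... (each step inverts the fractional part left over by the previous one):
  86 = 1*51 + 35, so a_0 = 1.
  51 = 1*35 + 16, so a_1 = 1.
  35 = 2*16 + 3, so a_2 = 2.
  16 = 5*3 + 1, so a_3 = 5.
  3 = 3*1 + 0, so a_4 = 3.
The remainder reaches 0 after 5 divisions, so the expansion has 5 partial quotients, read off in order.

[1; 1, 2, 5, 3]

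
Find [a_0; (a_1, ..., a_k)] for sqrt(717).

Write x_i = (sqrt(717) + m_i)/d_i with (m_0, d_0) = (0, 1). a_0 = floor(sqrt(717)) = 26, since 26^2 = 676 <= 717 < 729 = 27^2.
Iterate m_{i+1} = d_i*a_i - m_i, d_{i+1} = (717 - m_{i+1}^2)/d_i, a_{i+1} = floor((a_0 + m_{i+1})/d_{i+1}):
  m_1 = 1*26 - 0 = 26, d_1 = (717 - 26^2)/1 = 41/1 = 41, a_1 = floor((26 + 26)/41) = 1.
  m_2 = 41*1 - 26 = 15, d_2 = (717 - 15^2)/41 = 492/41 = 12, a_2 = floor((26 + 15)/12) = 3.
  m_3 = 12*3 - 15 = 21, d_3 = (717 - 21^2)/12 = 276/12 = 23, a_3 = floor((26 + 21)/23) = 2.
  m_4 = 23*2 - 21 = 25, d_4 = (717 - 25^2)/23 = 92/23 = 4, a_4 = floor((26 + 25)/4) = 12.
  m_5 = 4*12 - 25 = 23, d_5 = (717 - 23^2)/4 = 188/4 = 47, a_5 = floor((26 + 23)/47) = 1.
  m_6 = 47*1 - 23 = 24, d_6 = (717 - 24^2)/47 = 141/47 = 3, a_6 = floor((26 + 24)/3) = 16.
  m_7 = 3*16 - 24 = 24, d_7 = (717 - 24^2)/3 = 141/3 = 47, a_7 = floor((26 + 24)/47) = 1.
  m_8 = 47*1 - 24 = 23, d_8 = (717 - 23^2)/47 = 188/47 = 4, a_8 = floor((26 + 23)/4) = 12.
  m_9 = 4*12 - 23 = 25, d_9 = (717 - 25^2)/4 = 92/4 = 23, a_9 = floor((26 + 25)/23) = 2.
  m_10 = 23*2 - 25 = 21, d_10 = (717 - 21^2)/23 = 276/23 = 12, a_10 = floor((26 + 21)/12) = 3.
  m_11 = 12*3 - 21 = 15, d_11 = (717 - 15^2)/12 = 492/12 = 41, a_11 = floor((26 + 15)/41) = 1.
  m_12 = 41*1 - 15 = 26, d_12 = (717 - 26^2)/41 = 41/41 = 1, a_12 = floor((26 + 26)/1) = 52.
  m_13 = 1*52 - 26 = 26, d_13 = (717 - 26^2)/1 = 41/1 = 41: (m_13, d_13) = (m_1, d_1) = (26, 41), so from here the quotients repeat a_1, ..., a_12; the period length is 12.
Hence the expansion of sqrt(717) is a_0 = 26 followed by the repeating block 1, 3, 2, 12, 1, 16, 1, 12, 2, 3, 1, 52 (period 12).

[26; (1, 3, 2, 12, 1, 16, 1, 12, 2, 3, 1, 52)]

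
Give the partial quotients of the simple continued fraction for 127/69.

Run the Euclidean algorithm on 127 and 69; the successive quotients are the partial quotients a_0, a_1, ... (each step inverts the fractional part left over by the previous one):
  127 = 1*69 + 58, so a_0 = 1.
  69 = 1*58 + 11, so a_1 = 1.
  58 = 5*11 + 3, so a_2 = 5.
  11 = 3*3 + 2, so a_3 = 3.
  3 = 1*2 + 1, so a_4 = 1.
  2 = 2*1 + 0, so a_5 = 2.
The remainder reaches 0 after 6 divisions, so the expansion has 6 partial quotients, read off in order.

[1; 1, 5, 3, 1, 2]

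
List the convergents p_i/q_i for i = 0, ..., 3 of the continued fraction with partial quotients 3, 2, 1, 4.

Using the convergent recurrence p_i = a_i*p_{i-1} + p_{i-2}, q_i = a_i*q_{i-1} + q_{i-2} with p_{-2}=0, p_{-1}=1, q_{-2}=1, q_{-1}=0:
  i=0: a_0=3, p_0 = 3*1 + 0 = 3, q_0 = 3*0 + 1 = 1.
  i=1: a_1=2, p_1 = 2*3 + 1 = 7, q_1 = 2*1 + 0 = 2.
  i=2: a_2=1, p_2 = 1*7 + 3 = 10, q_2 = 1*2 + 1 = 3.
  i=3: a_3=4, p_3 = 4*10 + 7 = 47, q_3 = 4*3 + 2 = 14.

3/1, 7/2, 10/3, 47/14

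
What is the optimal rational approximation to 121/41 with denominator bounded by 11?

Expand x = 121/41 as a continued fraction with the Euclidean algorithm:
  121 = 2*41 + 39, so a_0 = 2.
  41 = 1*39 + 2, so a_1 = 1.
  39 = 19*2 + 1, so a_2 = 19.
  2 = 2*1 + 0, so a_3 = 2.
so x = [2; 1, 19, 2].
Convergents (p_i = a_i*p_{i-1} + p_{i-2}, q_i = a_i*q_{i-1} + q_{i-2} with p_{-2}=0, p_{-1}=1, q_{-2}=1, q_{-1}=0), until the denominator exceeds 11:
  i=0: a_0=2, p_0 = 2*1 + 0 = 2, q_0 = 2*0 + 1 = 1.
  i=1: a_1=1, p_1 = 1*2 + 1 = 3, q_1 = 1*1 + 0 = 1.
  i=2: a_2=19, p_2 = 19*3 + 2 = 59, q_2 = 19*1 + 1 = 20.
q_2 = 20 > 11, so the last convergent with denominator <= 11 is p_1/q_1 = 3/1.
The closest fraction with denominator <= 11 is either p_1/q_1 or the intermediate fraction (k*p_1 + p_0)/(k*q_1 + q_0) with the largest k >= 1 whose denominator stays <= 11; these approach x as k grows, and every other convergent or intermediate fraction in range is farther away.
Largest k: floor((11 - q_0)/q_1) = floor((11 - 1)/1) = 10.
That gives (10*3 + 2)/(10*1 + 1) = 32/11.
Compare the errors: |x - 3/1| = |121*1 - 3*41|/(41*1) = 2/41, and |x - 32/11| = |121*11 - 32*41|/(41*11) = 19/451.
Cross-multiplying, 19*41 = 779 < 902 = 2*451, so 19/451 is smaller: the intermediate fraction 32/11 is closer to x than 3/1.

32/11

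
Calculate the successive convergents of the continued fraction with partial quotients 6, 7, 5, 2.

6/1, 43/7, 221/36, 485/79

Using the convergent recurrence p_i = a_i*p_{i-1} + p_{i-2}, q_i = a_i*q_{i-1} + q_{i-2} with p_{-2}=0, p_{-1}=1, q_{-2}=1, q_{-1}=0:
  i=0: a_0=6, p_0 = 6*1 + 0 = 6, q_0 = 6*0 + 1 = 1.
  i=1: a_1=7, p_1 = 7*6 + 1 = 43, q_1 = 7*1 + 0 = 7.
  i=2: a_2=5, p_2 = 5*43 + 6 = 221, q_2 = 5*7 + 1 = 36.
  i=3: a_3=2, p_3 = 2*221 + 43 = 485, q_3 = 2*36 + 7 = 79.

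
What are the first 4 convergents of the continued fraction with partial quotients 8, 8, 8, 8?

Using the convergent recurrence p_i = a_i*p_{i-1} + p_{i-2}, q_i = a_i*q_{i-1} + q_{i-2} with p_{-2}=0, p_{-1}=1, q_{-2}=1, q_{-1}=0:
  i=0: a_0=8, p_0 = 8*1 + 0 = 8, q_0 = 8*0 + 1 = 1.
  i=1: a_1=8, p_1 = 8*8 + 1 = 65, q_1 = 8*1 + 0 = 8.
  i=2: a_2=8, p_2 = 8*65 + 8 = 528, q_2 = 8*8 + 1 = 65.
  i=3: a_3=8, p_3 = 8*528 + 65 = 4289, q_3 = 8*65 + 8 = 528.

8/1, 65/8, 528/65, 4289/528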